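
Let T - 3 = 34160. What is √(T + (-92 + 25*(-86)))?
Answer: √31921 ≈ 178.66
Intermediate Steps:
T = 34163 (T = 3 + 34160 = 34163)
√(T + (-92 + 25*(-86))) = √(34163 + (-92 + 25*(-86))) = √(34163 + (-92 - 2150)) = √(34163 - 2242) = √31921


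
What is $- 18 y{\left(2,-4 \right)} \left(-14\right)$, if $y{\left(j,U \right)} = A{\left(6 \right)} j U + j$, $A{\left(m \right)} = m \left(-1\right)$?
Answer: $12600$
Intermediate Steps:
$A{\left(m \right)} = - m$
$y{\left(j,U \right)} = j - 6 U j$ ($y{\left(j,U \right)} = \left(-1\right) 6 j U + j = - 6 j U + j = - 6 U j + j = j - 6 U j$)
$- 18 y{\left(2,-4 \right)} \left(-14\right) = - 18 \cdot 2 \left(1 - -24\right) \left(-14\right) = - 18 \cdot 2 \left(1 + 24\right) \left(-14\right) = - 18 \cdot 2 \cdot 25 \left(-14\right) = \left(-18\right) 50 \left(-14\right) = \left(-900\right) \left(-14\right) = 12600$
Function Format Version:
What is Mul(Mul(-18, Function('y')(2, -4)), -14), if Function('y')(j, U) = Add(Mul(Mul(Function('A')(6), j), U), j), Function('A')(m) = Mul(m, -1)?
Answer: 12600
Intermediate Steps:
Function('A')(m) = Mul(-1, m)
Function('y')(j, U) = Add(j, Mul(-6, U, j)) (Function('y')(j, U) = Add(Mul(Mul(Mul(-1, 6), j), U), j) = Add(Mul(Mul(-6, j), U), j) = Add(Mul(-6, U, j), j) = Add(j, Mul(-6, U, j)))
Mul(Mul(-18, Function('y')(2, -4)), -14) = Mul(Mul(-18, Mul(2, Add(1, Mul(-6, -4)))), -14) = Mul(Mul(-18, Mul(2, Add(1, 24))), -14) = Mul(Mul(-18, Mul(2, 25)), -14) = Mul(Mul(-18, 50), -14) = Mul(-900, -14) = 12600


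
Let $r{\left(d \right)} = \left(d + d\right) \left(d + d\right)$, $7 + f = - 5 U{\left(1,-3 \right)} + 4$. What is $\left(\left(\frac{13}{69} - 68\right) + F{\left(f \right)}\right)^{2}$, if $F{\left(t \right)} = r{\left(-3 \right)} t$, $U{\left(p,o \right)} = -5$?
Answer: $\frac{2496900961}{4761} \approx 5.2445 \cdot 10^{5}$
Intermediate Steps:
$f = 22$ ($f = -7 + \left(\left(-5\right) \left(-5\right) + 4\right) = -7 + \left(25 + 4\right) = -7 + 29 = 22$)
$r{\left(d \right)} = 4 d^{2}$ ($r{\left(d \right)} = 2 d 2 d = 4 d^{2}$)
$F{\left(t \right)} = 36 t$ ($F{\left(t \right)} = 4 \left(-3\right)^{2} t = 4 \cdot 9 t = 36 t$)
$\left(\left(\frac{13}{69} - 68\right) + F{\left(f \right)}\right)^{2} = \left(\left(\frac{13}{69} - 68\right) + 36 \cdot 22\right)^{2} = \left(\left(13 \cdot \frac{1}{69} - 68\right) + 792\right)^{2} = \left(\left(\frac{13}{69} - 68\right) + 792\right)^{2} = \left(- \frac{4679}{69} + 792\right)^{2} = \left(\frac{49969}{69}\right)^{2} = \frac{2496900961}{4761}$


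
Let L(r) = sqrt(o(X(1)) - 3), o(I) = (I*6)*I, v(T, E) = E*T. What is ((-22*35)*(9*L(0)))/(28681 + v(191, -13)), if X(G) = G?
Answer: -3465*sqrt(3)/13099 ≈ -0.45817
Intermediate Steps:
o(I) = 6*I**2 (o(I) = (6*I)*I = 6*I**2)
L(r) = sqrt(3) (L(r) = sqrt(6*1**2 - 3) = sqrt(6*1 - 3) = sqrt(6 - 3) = sqrt(3))
((-22*35)*(9*L(0)))/(28681 + v(191, -13)) = ((-22*35)*(9*sqrt(3)))/(28681 - 13*191) = (-6930*sqrt(3))/(28681 - 2483) = -6930*sqrt(3)/26198 = -6930*sqrt(3)*(1/26198) = -3465*sqrt(3)/13099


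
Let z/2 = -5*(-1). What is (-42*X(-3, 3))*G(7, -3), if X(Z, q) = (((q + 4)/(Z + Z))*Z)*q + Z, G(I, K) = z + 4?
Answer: -4410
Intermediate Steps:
z = 10 (z = 2*(-5*(-1)) = 2*5 = 10)
G(I, K) = 14 (G(I, K) = 10 + 4 = 14)
X(Z, q) = Z + q*(2 + q/2) (X(Z, q) = (((4 + q)/((2*Z)))*Z)*q + Z = (((4 + q)*(1/(2*Z)))*Z)*q + Z = (((4 + q)/(2*Z))*Z)*q + Z = (2 + q/2)*q + Z = q*(2 + q/2) + Z = Z + q*(2 + q/2))
(-42*X(-3, 3))*G(7, -3) = -42*(-3 + (1/2)*3**2 + 2*3)*14 = -42*(-3 + (1/2)*9 + 6)*14 = -42*(-3 + 9/2 + 6)*14 = -42*15/2*14 = -315*14 = -4410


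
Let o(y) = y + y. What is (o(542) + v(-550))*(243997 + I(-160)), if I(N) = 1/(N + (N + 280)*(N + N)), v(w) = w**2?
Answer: 89258670214353/1205 ≈ 7.4074e+10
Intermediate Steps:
o(y) = 2*y
I(N) = 1/(N + 2*N*(280 + N)) (I(N) = 1/(N + (280 + N)*(2*N)) = 1/(N + 2*N*(280 + N)))
(o(542) + v(-550))*(243997 + I(-160)) = (2*542 + (-550)**2)*(243997 + 1/((-160)*(561 + 2*(-160)))) = (1084 + 302500)*(243997 - 1/(160*(561 - 320))) = 303584*(243997 - 1/160/241) = 303584*(243997 - 1/160*1/241) = 303584*(243997 - 1/38560) = 303584*(9408524319/38560) = 89258670214353/1205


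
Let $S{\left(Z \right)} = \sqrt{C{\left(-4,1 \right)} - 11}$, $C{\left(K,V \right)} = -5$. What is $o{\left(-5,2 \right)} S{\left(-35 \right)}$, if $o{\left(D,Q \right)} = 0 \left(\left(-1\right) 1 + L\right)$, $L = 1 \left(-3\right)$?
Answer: $0$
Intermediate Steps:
$L = -3$
$o{\left(D,Q \right)} = 0$ ($o{\left(D,Q \right)} = 0 \left(\left(-1\right) 1 - 3\right) = 0 \left(-1 - 3\right) = 0 \left(-4\right) = 0$)
$S{\left(Z \right)} = 4 i$ ($S{\left(Z \right)} = \sqrt{-5 - 11} = \sqrt{-16} = 4 i$)
$o{\left(-5,2 \right)} S{\left(-35 \right)} = 0 \cdot 4 i = 0$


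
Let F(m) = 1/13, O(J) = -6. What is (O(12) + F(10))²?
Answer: 5929/169 ≈ 35.083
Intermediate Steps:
F(m) = 1/13
(O(12) + F(10))² = (-6 + 1/13)² = (-77/13)² = 5929/169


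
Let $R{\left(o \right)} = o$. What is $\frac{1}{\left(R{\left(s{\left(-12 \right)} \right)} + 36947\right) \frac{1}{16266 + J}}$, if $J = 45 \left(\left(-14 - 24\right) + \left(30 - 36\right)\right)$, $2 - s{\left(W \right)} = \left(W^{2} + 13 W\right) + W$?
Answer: $\frac{14286}{36973} \approx 0.38639$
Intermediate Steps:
$s{\left(W \right)} = 2 - W^{2} - 14 W$ ($s{\left(W \right)} = 2 - \left(\left(W^{2} + 13 W\right) + W\right) = 2 - \left(W^{2} + 14 W\right) = 2 - W^{2} - 14 W$)
$J = -1980$ ($J = 45 \left(-38 - 6\right) = 45 \left(-44\right) = -1980$)
$\frac{1}{\left(R{\left(s{\left(-12 \right)} \right)} + 36947\right) \frac{1}{16266 + J}} = \frac{1}{\left(\left(2 - \left(-12\right)^{2} - -168\right) + 36947\right) \frac{1}{16266 - 1980}} = \frac{1}{\left(\left(2 - 144 + 168\right) + 36947\right) \frac{1}{14286}} = \frac{1}{\left(26 + 36947\right) \frac{1}{14286}} = \frac{1}{36973 \cdot \frac{1}{14286}} = \frac{1}{\frac{36973}{14286}} = \frac{14286}{36973}$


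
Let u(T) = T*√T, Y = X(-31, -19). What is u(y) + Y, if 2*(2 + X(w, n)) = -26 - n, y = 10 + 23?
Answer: -11/2 + 33*√33 ≈ 184.07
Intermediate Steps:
y = 33
X(w, n) = -15 - n/2 (X(w, n) = -2 + (-26 - n)/2 = -2 + (-13 - n/2) = -15 - n/2)
Y = -11/2 (Y = -15 - ½*(-19) = -15 + 19/2 = -11/2 ≈ -5.5000)
u(T) = T^(3/2)
u(y) + Y = 33^(3/2) - 11/2 = 33*√33 - 11/2 = -11/2 + 33*√33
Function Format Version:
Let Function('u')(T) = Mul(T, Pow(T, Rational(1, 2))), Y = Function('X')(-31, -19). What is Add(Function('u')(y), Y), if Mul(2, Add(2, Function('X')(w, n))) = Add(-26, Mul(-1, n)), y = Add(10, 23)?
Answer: Add(Rational(-11, 2), Mul(33, Pow(33, Rational(1, 2)))) ≈ 184.07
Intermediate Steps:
y = 33
Function('X')(w, n) = Add(-15, Mul(Rational(-1, 2), n)) (Function('X')(w, n) = Add(-2, Mul(Rational(1, 2), Add(-26, Mul(-1, n)))) = Add(-2, Add(-13, Mul(Rational(-1, 2), n))) = Add(-15, Mul(Rational(-1, 2), n)))
Y = Rational(-11, 2) (Y = Add(-15, Mul(Rational(-1, 2), -19)) = Add(-15, Rational(19, 2)) = Rational(-11, 2) ≈ -5.5000)
Function('u')(T) = Pow(T, Rational(3, 2))
Add(Function('u')(y), Y) = Add(Pow(33, Rational(3, 2)), Rational(-11, 2)) = Add(Mul(33, Pow(33, Rational(1, 2))), Rational(-11, 2)) = Add(Rational(-11, 2), Mul(33, Pow(33, Rational(1, 2))))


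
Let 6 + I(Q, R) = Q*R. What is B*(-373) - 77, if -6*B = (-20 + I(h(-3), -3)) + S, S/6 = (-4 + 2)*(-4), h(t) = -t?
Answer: 4387/6 ≈ 731.17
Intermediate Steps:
S = 48 (S = 6*((-4 + 2)*(-4)) = 6*(-2*(-4)) = 6*8 = 48)
I(Q, R) = -6 + Q*R
B = -13/6 (B = -((-20 + (-6 - 1*(-3)*(-3))) + 48)/6 = -((-20 + (-6 + 3*(-3))) + 48)/6 = -((-20 + (-6 - 9)) + 48)/6 = -((-20 - 15) + 48)/6 = -(-35 + 48)/6 = -1/6*13 = -13/6 ≈ -2.1667)
B*(-373) - 77 = -13/6*(-373) - 77 = 4849/6 - 77 = 4387/6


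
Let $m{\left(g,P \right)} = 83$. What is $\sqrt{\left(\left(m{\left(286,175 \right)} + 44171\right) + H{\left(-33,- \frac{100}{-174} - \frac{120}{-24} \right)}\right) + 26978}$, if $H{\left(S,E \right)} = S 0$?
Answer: $8 \sqrt{1113} \approx 266.89$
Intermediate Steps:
$H{\left(S,E \right)} = 0$
$\sqrt{\left(\left(m{\left(286,175 \right)} + 44171\right) + H{\left(-33,- \frac{100}{-174} - \frac{120}{-24} \right)}\right) + 26978} = \sqrt{\left(\left(83 + 44171\right) + 0\right) + 26978} = \sqrt{\left(44254 + 0\right) + 26978} = \sqrt{44254 + 26978} = \sqrt{71232} = 8 \sqrt{1113}$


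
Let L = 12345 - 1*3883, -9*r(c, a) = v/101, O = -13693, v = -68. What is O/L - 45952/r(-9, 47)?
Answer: -88365446285/143854 ≈ -6.1427e+5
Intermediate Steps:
r(c, a) = 68/909 (r(c, a) = -(-68)/(9*101) = -⅑*(-68/101) = 68/909)
L = 8462 (L = 12345 - 3883 = 8462)
O/L - 45952/r(-9, 47) = -13693/8462 - 45952/68/909 = -13693*1/8462 - 45952*909/68 = -13693/8462 - 10442592/17 = -88365446285/143854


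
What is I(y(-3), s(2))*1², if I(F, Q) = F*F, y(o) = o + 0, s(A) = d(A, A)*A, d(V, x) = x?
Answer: 9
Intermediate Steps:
s(A) = A² (s(A) = A*A = A²)
y(o) = o
I(F, Q) = F²
I(y(-3), s(2))*1² = (-3)²*1² = 9*1 = 9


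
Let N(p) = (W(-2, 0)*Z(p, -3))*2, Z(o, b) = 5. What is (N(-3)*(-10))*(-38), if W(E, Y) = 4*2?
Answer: 30400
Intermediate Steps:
W(E, Y) = 8
N(p) = 80 (N(p) = (8*5)*2 = 40*2 = 80)
(N(-3)*(-10))*(-38) = (80*(-10))*(-38) = -800*(-38) = 30400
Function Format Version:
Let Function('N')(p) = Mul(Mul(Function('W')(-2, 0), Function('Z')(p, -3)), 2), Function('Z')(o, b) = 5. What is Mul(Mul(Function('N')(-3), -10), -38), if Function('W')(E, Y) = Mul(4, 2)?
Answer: 30400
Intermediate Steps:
Function('W')(E, Y) = 8
Function('N')(p) = 80 (Function('N')(p) = Mul(Mul(8, 5), 2) = Mul(40, 2) = 80)
Mul(Mul(Function('N')(-3), -10), -38) = Mul(Mul(80, -10), -38) = Mul(-800, -38) = 30400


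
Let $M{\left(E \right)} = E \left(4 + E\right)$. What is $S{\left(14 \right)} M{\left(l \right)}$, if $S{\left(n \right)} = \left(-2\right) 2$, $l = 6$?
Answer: $-240$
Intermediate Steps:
$S{\left(n \right)} = -4$
$S{\left(14 \right)} M{\left(l \right)} = - 4 \cdot 6 \left(4 + 6\right) = - 4 \cdot 6 \cdot 10 = \left(-4\right) 60 = -240$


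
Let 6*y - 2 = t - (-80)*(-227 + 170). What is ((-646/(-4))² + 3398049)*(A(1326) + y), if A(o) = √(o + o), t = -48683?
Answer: -243072229175/8 + 13696525*√663/2 ≈ -3.0208e+10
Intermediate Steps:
A(o) = √2*√o (A(o) = √(2*o) = √2*√o)
y = -17747/2 (y = ⅓ + (-48683 - (-80)*(-227 + 170))/6 = ⅓ + (-48683 - (-80)*(-57))/6 = ⅓ + (-48683 - 1*4560)/6 = ⅓ + (-48683 - 4560)/6 = ⅓ + (⅙)*(-53243) = ⅓ - 53243/6 = -17747/2 ≈ -8873.5)
((-646/(-4))² + 3398049)*(A(1326) + y) = ((-646/(-4))² + 3398049)*(√2*√1326 - 17747/2) = ((-646*(-1)/4)² + 3398049)*(2*√663 - 17747/2) = ((-323*(-½))² + 3398049)*(-17747/2 + 2*√663) = ((323/2)² + 3398049)*(-17747/2 + 2*√663) = (104329/4 + 3398049)*(-17747/2 + 2*√663) = 13696525*(-17747/2 + 2*√663)/4 = -243072229175/8 + 13696525*√663/2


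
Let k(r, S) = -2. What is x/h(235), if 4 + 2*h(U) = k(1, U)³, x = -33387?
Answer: 11129/2 ≈ 5564.5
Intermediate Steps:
h(U) = -6 (h(U) = -2 + (½)*(-2)³ = -2 + (½)*(-8) = -2 - 4 = -6)
x/h(235) = -33387/(-6) = -33387*(-⅙) = 11129/2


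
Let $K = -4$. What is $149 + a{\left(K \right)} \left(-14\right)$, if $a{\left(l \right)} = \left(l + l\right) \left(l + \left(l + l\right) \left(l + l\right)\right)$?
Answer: $6869$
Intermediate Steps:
$a{\left(l \right)} = 2 l \left(l + 4 l^{2}\right)$ ($a{\left(l \right)} = 2 l \left(l + 2 l 2 l\right) = 2 l \left(l + 4 l^{2}\right)$)
$149 + a{\left(K \right)} \left(-14\right) = 149 + \left(-4\right)^{2} \left(2 + 8 \left(-4\right)\right) \left(-14\right) = 149 + 16 \left(2 - 32\right) \left(-14\right) = 149 + 16 \left(-30\right) \left(-14\right) = 149 - -6720 = 149 + 6720 = 6869$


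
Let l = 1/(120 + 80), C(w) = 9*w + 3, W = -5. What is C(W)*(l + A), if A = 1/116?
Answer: -1659/2900 ≈ -0.57207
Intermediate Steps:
C(w) = 3 + 9*w
A = 1/116 ≈ 0.0086207
l = 1/200 ≈ 0.0050000
C(W)*(l + A) = (3 + 9*(-5))*(1/200 + 1/116) = (3 - 45)*(79/5800) = -42*79/5800 = -1659/2900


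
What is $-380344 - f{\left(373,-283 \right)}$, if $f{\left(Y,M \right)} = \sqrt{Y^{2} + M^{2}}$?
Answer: $-380344 - \sqrt{219218} \approx -3.8081 \cdot 10^{5}$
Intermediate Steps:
$f{\left(Y,M \right)} = \sqrt{M^{2} + Y^{2}}$
$-380344 - f{\left(373,-283 \right)} = -380344 - \sqrt{\left(-283\right)^{2} + 373^{2}} = -380344 - \sqrt{80089 + 139129} = -380344 - \sqrt{219218}$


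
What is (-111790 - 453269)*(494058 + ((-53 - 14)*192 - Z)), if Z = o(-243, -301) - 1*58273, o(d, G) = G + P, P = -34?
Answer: -305019978318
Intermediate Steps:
o(d, G) = -34 + G (o(d, G) = G - 34 = -34 + G)
Z = -58608 (Z = (-34 - 301) - 1*58273 = -335 - 58273 = -58608)
(-111790 - 453269)*(494058 + ((-53 - 14)*192 - Z)) = (-111790 - 453269)*(494058 + ((-53 - 14)*192 - 1*(-58608))) = -565059*(494058 + (-67*192 + 58608)) = -565059*(494058 + (-12864 + 58608)) = -565059*(494058 + 45744) = -565059*539802 = -305019978318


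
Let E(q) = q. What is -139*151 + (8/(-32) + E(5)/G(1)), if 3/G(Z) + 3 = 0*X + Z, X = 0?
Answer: -251911/12 ≈ -20993.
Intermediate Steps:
G(Z) = 3/(-3 + Z) (G(Z) = 3/(-3 + (0*0 + Z)) = 3/(-3 + (0 + Z)) = 3/(-3 + Z))
-139*151 + (8/(-32) + E(5)/G(1)) = -139*151 + (8/(-32) + 5/((3/(-3 + 1)))) = -20989 + (8*(-1/32) + 5/((3/(-2)))) = -20989 + (-¼ + 5/((3*(-½)))) = -20989 + (-¼ + 5/(-3/2)) = -20989 + (-¼ + 5*(-⅔)) = -20989 + (-¼ - 10/3) = -20989 - 43/12 = -251911/12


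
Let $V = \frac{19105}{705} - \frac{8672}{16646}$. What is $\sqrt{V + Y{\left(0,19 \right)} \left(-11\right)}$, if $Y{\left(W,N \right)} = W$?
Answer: $\frac{\sqrt{36603753219201}}{1173543} \approx 5.1554$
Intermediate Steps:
$V = \frac{31190807}{1173543}$ ($V = 19105 \cdot \frac{1}{705} - \frac{4336}{8323} = \frac{3821}{141} - \frac{4336}{8323} = \frac{31190807}{1173543} \approx 26.578$)
$\sqrt{V + Y{\left(0,19 \right)} \left(-11\right)} = \sqrt{\frac{31190807}{1173543} + 0 \left(-11\right)} = \sqrt{\frac{31190807}{1173543} + 0} = \sqrt{\frac{31190807}{1173543}} = \frac{\sqrt{36603753219201}}{1173543}$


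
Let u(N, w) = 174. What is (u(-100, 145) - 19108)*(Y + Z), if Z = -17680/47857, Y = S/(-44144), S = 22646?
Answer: 8824358938057/528149852 ≈ 16708.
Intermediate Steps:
Y = -11323/22072 (Y = 22646/(-44144) = 22646*(-1/44144) = -11323/22072 ≈ -0.51300)
Z = -17680/47857 (Z = -17680*1/47857 = -17680/47857 ≈ -0.36943)
(u(-100, 145) - 19108)*(Y + Z) = (174 - 19108)*(-11323/22072 - 17680/47857) = -18934*(-932117771/1056299704) = 8824358938057/528149852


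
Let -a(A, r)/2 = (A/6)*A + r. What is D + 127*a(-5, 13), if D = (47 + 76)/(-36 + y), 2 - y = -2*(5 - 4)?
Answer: -418961/96 ≈ -4364.2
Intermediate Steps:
a(A, r) = -2*r - A**2/3 (a(A, r) = -2*((A/6)*A + r) = -2*(A**2/6 + r) = -2*(r + A**2/6) = -2*r - A**2/3)
y = 4 (y = 2 - (-2)*(5 - 4) = 2 - (-2) = 2 - 1*(-2) = 2 + 2 = 4)
D = -123/32 (D = (47 + 76)/(-36 + 4) = 123/(-32) = 123*(-1/32) = -123/32 ≈ -3.8438)
D + 127*a(-5, 13) = -123/32 + 127*(-2*13 - 1/3*(-5)**2) = -123/32 + 127*(-26 - 1/3*25) = -123/32 + 127*(-26 - 25/3) = -123/32 + 127*(-103/3) = -123/32 - 13081/3 = -418961/96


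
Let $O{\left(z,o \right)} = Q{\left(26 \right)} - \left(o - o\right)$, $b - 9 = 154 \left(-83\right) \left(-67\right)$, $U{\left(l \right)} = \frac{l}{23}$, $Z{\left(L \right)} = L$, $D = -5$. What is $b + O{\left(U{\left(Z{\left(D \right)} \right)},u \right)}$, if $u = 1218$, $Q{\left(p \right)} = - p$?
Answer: $856377$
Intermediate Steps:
$U{\left(l \right)} = \frac{l}{23}$ ($U{\left(l \right)} = l \frac{1}{23} = \frac{l}{23}$)
$b = 856403$ ($b = 9 + 154 \left(-83\right) \left(-67\right) = 9 - -856394 = 9 + 856394 = 856403$)
$O{\left(z,o \right)} = -26$ ($O{\left(z,o \right)} = \left(-1\right) 26 - \left(o - o\right) = -26 - 0 = -26 + 0 = -26$)
$b + O{\left(U{\left(Z{\left(D \right)} \right)},u \right)} = 856403 - 26 = 856377$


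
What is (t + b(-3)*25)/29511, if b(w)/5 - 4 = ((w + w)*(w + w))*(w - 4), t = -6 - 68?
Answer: -10358/9837 ≈ -1.0530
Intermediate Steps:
t = -74
b(w) = 20 + 20*w**2*(-4 + w) (b(w) = 20 + 5*(((w + w)*(w + w))*(w - 4)) = 20 + 5*(((2*w)*(2*w))*(-4 + w)) = 20 + 5*((4*w**2)*(-4 + w)) = 20 + 5*(4*w**2*(-4 + w)) = 20 + 20*w**2*(-4 + w))
(t + b(-3)*25)/29511 = (-74 + (20 - 80*(-3)**2 + 20*(-3)**3)*25)/29511 = (-74 + (20 - 80*9 + 20*(-27))*25)*(1/29511) = (-74 + (20 - 720 - 540)*25)*(1/29511) = (-74 - 1240*25)*(1/29511) = (-74 - 31000)*(1/29511) = -31074*1/29511 = -10358/9837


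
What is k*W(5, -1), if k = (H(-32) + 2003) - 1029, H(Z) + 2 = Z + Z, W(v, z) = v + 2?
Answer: 6356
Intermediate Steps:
W(v, z) = 2 + v
H(Z) = -2 + 2*Z (H(Z) = -2 + (Z + Z) = -2 + 2*Z)
k = 908 (k = ((-2 + 2*(-32)) + 2003) - 1029 = ((-2 - 64) + 2003) - 1029 = (-66 + 2003) - 1029 = 1937 - 1029 = 908)
k*W(5, -1) = 908*(2 + 5) = 908*7 = 6356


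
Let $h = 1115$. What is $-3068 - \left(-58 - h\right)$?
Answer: $-1895$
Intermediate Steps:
$-3068 - \left(-58 - h\right) = -3068 - \left(-58 - 1115\right) = -3068 - -1173 = -3068 + 1173 = -1895$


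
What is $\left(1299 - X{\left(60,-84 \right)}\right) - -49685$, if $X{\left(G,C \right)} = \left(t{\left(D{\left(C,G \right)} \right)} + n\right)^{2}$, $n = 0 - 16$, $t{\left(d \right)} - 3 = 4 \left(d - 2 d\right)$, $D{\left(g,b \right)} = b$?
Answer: $-13025$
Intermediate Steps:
$t{\left(d \right)} = 3 - 4 d$ ($t{\left(d \right)} = 3 + 4 \left(d - 2 d\right) = 3 + 4 \left(- d\right) = 3 - 4 d$)
$n = -16$ ($n = 0 - 16 = -16$)
$X{\left(G,C \right)} = \left(-13 - 4 G\right)^{2}$ ($X{\left(G,C \right)} = \left(\left(3 - 4 G\right) - 16\right)^{2} = \left(-13 - 4 G\right)^{2}$)
$\left(1299 - X{\left(60,-84 \right)}\right) - -49685 = \left(1299 - \left(13 + 4 \cdot 60\right)^{2}\right) - -49685 = \left(1299 - \left(13 + 240\right)^{2}\right) + 49685 = \left(1299 - 253^{2}\right) + 49685 = \left(1299 - 64009\right) + 49685 = -62710 + 49685 = -13025$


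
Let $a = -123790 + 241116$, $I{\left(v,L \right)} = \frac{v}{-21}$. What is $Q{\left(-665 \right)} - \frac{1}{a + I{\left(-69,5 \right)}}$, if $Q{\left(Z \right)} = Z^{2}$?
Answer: $\frac{363201603618}{821305} \approx 4.4223 \cdot 10^{5}$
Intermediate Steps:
$I{\left(v,L \right)} = - \frac{v}{21}$ ($I{\left(v,L \right)} = v \left(- \frac{1}{21}\right) = - \frac{v}{21}$)
$a = 117326$
$Q{\left(-665 \right)} - \frac{1}{a + I{\left(-69,5 \right)}} = \left(-665\right)^{2} - \frac{1}{117326 - - \frac{23}{7}} = 442225 - \frac{1}{117326 + \frac{23}{7}} = 442225 - \frac{1}{\frac{821305}{7}} = 442225 - \frac{7}{821305} = \frac{363201603618}{821305}$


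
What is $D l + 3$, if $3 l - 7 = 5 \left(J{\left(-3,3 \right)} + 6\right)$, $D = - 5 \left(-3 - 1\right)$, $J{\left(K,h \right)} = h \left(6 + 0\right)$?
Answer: $\frac{2549}{3} \approx 849.67$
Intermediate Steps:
$J{\left(K,h \right)} = 6 h$ ($J{\left(K,h \right)} = h 6 = 6 h$)
$D = 20$ ($D = \left(-5\right) \left(-4\right) = 20$)
$l = \frac{127}{3}$ ($l = \frac{7}{3} + \frac{5 \left(6 \cdot 3 + 6\right)}{3} = \frac{7}{3} + \frac{5 \left(18 + 6\right)}{3} = \frac{7}{3} + \frac{5 \cdot 24}{3} = \frac{7}{3} + \frac{1}{3} \cdot 120 = \frac{7}{3} + 40 = \frac{127}{3} \approx 42.333$)
$D l + 3 = 20 \cdot \frac{127}{3} + 3 = \frac{2540}{3} + 3 = \frac{2549}{3}$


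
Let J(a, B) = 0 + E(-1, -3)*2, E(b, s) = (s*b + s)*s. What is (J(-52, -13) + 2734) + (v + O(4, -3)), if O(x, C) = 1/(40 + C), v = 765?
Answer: 129464/37 ≈ 3499.0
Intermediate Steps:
E(b, s) = s*(s + b*s) (E(b, s) = (b*s + s)*s = (s + b*s)*s = s*(s + b*s))
J(a, B) = 0 (J(a, B) = 0 + ((-3)**2*(1 - 1))*2 = 0 + (9*0)*2 = 0 + 0*2 = 0 + 0 = 0)
(J(-52, -13) + 2734) + (v + O(4, -3)) = (0 + 2734) + (765 + 1/(40 - 3)) = 2734 + (765 + 1/37) = 2734 + 28306/37 = 129464/37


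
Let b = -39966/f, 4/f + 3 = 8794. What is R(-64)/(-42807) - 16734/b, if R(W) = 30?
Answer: -426383546/835547706919 ≈ -0.00051030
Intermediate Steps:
f = 4/8791 (f = 4/(-3 + 8794) = 4/8791 ≈ 0.00045501)
b = -175670553/2 (b = -39966/4/8791 = -39966*8791/4 = -175670553/2 ≈ -8.7835e+7)
R(-64)/(-42807) - 16734/b = 30/(-42807) - 16734/(-175670553/2) = 30*(-1/42807) - 16734*(-2/175670553) = -10/14269 + 11156/58556851 = -426383546/835547706919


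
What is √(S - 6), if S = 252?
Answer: √246 ≈ 15.684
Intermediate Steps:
√(S - 6) = √(252 - 6) = √246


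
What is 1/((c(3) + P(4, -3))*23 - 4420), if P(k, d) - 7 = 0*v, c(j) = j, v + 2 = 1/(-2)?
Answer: -1/4190 ≈ -0.00023866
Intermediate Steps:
v = -5/2 (v = -2 + 1/(-2) = -2 - ½ = -5/2 ≈ -2.5000)
P(k, d) = 7 (P(k, d) = 7 + 0*(-5/2) = 7 + 0 = 7)
1/((c(3) + P(4, -3))*23 - 4420) = 1/((3 + 7)*23 - 4420) = 1/(10*23 - 4420) = 1/(230 - 4420) = 1/(-4190) = -1/4190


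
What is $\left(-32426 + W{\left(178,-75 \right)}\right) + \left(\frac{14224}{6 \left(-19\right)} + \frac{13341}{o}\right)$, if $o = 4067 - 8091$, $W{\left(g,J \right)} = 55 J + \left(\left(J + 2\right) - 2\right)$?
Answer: $- \frac{8430211493}{229368} \approx -36754.0$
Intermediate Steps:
$W{\left(g,J \right)} = 56 J$ ($W{\left(g,J \right)} = 55 J + \left(\left(2 + J\right) - 2\right) = 55 J + J = 56 J$)
$o = -4024$
$\left(-32426 + W{\left(178,-75 \right)}\right) + \left(\frac{14224}{6 \left(-19\right)} + \frac{13341}{o}\right) = \left(-32426 + 56 \left(-75\right)\right) + \left(\frac{14224}{6 \left(-19\right)} + \frac{13341}{-4024}\right) = \left(-32426 - 4200\right) + \left(\frac{14224}{-114} + 13341 \left(- \frac{1}{4024}\right)\right) = -36626 + \left(14224 \left(- \frac{1}{114}\right) - \frac{13341}{4024}\right) = -36626 - \frac{29379125}{229368} = - \frac{8430211493}{229368}$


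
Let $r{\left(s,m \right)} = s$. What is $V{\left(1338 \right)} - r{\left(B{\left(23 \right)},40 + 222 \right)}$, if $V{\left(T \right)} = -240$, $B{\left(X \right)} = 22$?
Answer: $-262$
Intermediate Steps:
$V{\left(1338 \right)} - r{\left(B{\left(23 \right)},40 + 222 \right)} = -240 - 22 = -262$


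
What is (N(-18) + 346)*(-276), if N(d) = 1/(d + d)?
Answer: -286465/3 ≈ -95488.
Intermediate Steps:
N(d) = 1/(2*d)
(N(-18) + 346)*(-276) = ((½)/(-18) + 346)*(-276) = ((½)*(-1/18) + 346)*(-276) = (-1/36 + 346)*(-276) = (12455/36)*(-276) = -286465/3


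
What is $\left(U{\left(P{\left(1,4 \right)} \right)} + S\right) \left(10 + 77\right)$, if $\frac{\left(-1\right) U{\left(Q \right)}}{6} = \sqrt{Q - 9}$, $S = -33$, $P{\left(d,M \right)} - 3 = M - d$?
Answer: $-2871 - 522 i \sqrt{3} \approx -2871.0 - 904.13 i$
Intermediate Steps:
$P{\left(d,M \right)} = 3 + M - d$ ($P{\left(d,M \right)} = 3 + \left(M - d\right) = 3 + M - d$)
$U{\left(Q \right)} = - 6 \sqrt{-9 + Q}$ ($U{\left(Q \right)} = - 6 \sqrt{Q - 9} = - 6 \sqrt{-9 + Q}$)
$\left(U{\left(P{\left(1,4 \right)} \right)} + S\right) \left(10 + 77\right) = \left(- 6 \sqrt{-9 + \left(3 + 4 - 1\right)} - 33\right) \left(10 + 77\right) = \left(- 6 \sqrt{-9 + \left(3 + 4 - 1\right)} - 33\right) 87 = \left(- 6 \sqrt{-9 + 6} - 33\right) 87 = \left(- 6 \sqrt{-3} - 33\right) 87 = \left(- 6 i \sqrt{3} - 33\right) 87 = \left(-33 - 6 i \sqrt{3}\right) 87 = -2871 - 522 i \sqrt{3}$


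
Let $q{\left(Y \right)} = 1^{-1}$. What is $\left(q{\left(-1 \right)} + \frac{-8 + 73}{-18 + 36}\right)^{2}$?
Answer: $\frac{6889}{324} \approx 21.262$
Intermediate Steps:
$q{\left(Y \right)} = 1$
$\left(q{\left(-1 \right)} + \frac{-8 + 73}{-18 + 36}\right)^{2} = \left(1 + \frac{-8 + 73}{-18 + 36}\right)^{2} = \left(1 + \frac{65}{18}\right)^{2} = \left(\frac{83}{18}\right)^{2} = \frac{6889}{324}$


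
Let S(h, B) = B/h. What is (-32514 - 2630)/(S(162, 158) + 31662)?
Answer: -2846664/2564701 ≈ -1.1099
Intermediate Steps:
(-32514 - 2630)/(S(162, 158) + 31662) = (-32514 - 2630)/(158/162 + 31662) = -35144/(158*(1/162) + 31662) = -35144/(79/81 + 31662) = -35144/2564701/81 = -35144*81/2564701 = -2846664/2564701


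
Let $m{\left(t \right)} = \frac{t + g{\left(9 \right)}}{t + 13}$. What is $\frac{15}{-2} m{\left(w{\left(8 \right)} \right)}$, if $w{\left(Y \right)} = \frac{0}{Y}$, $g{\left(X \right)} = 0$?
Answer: $0$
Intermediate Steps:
$w{\left(Y \right)} = 0$
$m{\left(t \right)} = \frac{t}{13 + t}$ ($m{\left(t \right)} = \frac{t + 0}{t + 13} = \frac{t}{13 + t}$)
$\frac{15}{-2} m{\left(w{\left(8 \right)} \right)} = \frac{15}{-2} \frac{0}{13 + 0} = 15 \left(- \frac{1}{2}\right) \frac{0}{13} = - \frac{15 \cdot 0 \cdot \frac{1}{13}}{2} = \left(- \frac{15}{2}\right) 0 = 0$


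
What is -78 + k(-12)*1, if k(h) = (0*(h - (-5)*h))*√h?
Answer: -78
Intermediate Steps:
k(h) = 0 (k(h) = (0*(h + 5*h))*√h = (0*(6*h))*√h = 0*√h = 0)
-78 + k(-12)*1 = -78 + 0*1 = -78 + 0 = -78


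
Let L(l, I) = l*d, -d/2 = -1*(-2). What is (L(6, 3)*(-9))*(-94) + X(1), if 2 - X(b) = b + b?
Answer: -20304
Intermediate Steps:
X(b) = 2 - 2*b (X(b) = 2 - (b + b) = 2 - 2*b)
d = -4 (d = -(-2)*(-2) = -2*2 = -4)
L(l, I) = -4*l (L(l, I) = l*(-4) = -4*l)
(L(6, 3)*(-9))*(-94) + X(1) = (-4*6*(-9))*(-94) + (2 - 2*1) = -24*(-9)*(-94) + (2 - 2) = 216*(-94) + 0 = -20304 + 0 = -20304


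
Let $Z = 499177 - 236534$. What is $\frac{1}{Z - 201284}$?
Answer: $\frac{1}{61359} \approx 1.6298 \cdot 10^{-5}$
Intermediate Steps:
$Z = 262643$ ($Z = 499177 - 236534 = 262643$)
$\frac{1}{Z - 201284} = \frac{1}{262643 - 201284} = \frac{1}{61359}$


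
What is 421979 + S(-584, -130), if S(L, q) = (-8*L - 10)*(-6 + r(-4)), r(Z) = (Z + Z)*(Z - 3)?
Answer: 655079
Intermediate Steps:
r(Z) = 2*Z*(-3 + Z) (r(Z) = (2*Z)*(-3 + Z) = 2*Z*(-3 + Z))
S(L, q) = -500 - 400*L (S(L, q) = (-8*L - 10)*(-6 + 2*(-4)*(-3 - 4)) = (-10 - 8*L)*(-6 + 2*(-4)*(-7)) = (-10 - 8*L)*(-6 + 56) = (-10 - 8*L)*50 = -500 - 400*L)
421979 + S(-584, -130) = 421979 + (-500 - 400*(-584)) = 421979 + (-500 + 233600) = 421979 + 233100 = 655079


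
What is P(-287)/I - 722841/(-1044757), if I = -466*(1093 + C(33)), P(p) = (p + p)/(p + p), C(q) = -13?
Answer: 51970053389/75115043280 ≈ 0.69187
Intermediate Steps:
P(p) = 1 (P(p) = (2*p)/((2*p)) = (2*p)*(1/(2*p)) = 1)
I = -503280 (I = -466*(1093 - 13) = -466*1080 = -503280)
P(-287)/I - 722841/(-1044757) = 1/(-503280) - 722841/(-1044757) = 1*(-1/503280) - 722841*(-1/1044757) = -1/503280 + 103263/149251 = 51970053389/75115043280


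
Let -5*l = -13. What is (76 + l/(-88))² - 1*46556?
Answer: -7895877271/193600 ≈ -40785.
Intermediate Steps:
l = 13/5 (l = -⅕*(-13) = 13/5 ≈ 2.6000)
(76 + l/(-88))² - 1*46556 = (76 + (13/5)/(-88))² - 1*46556 = (76 + (13/5)*(-1/88))² - 46556 = (76 - 13/440)² - 46556 = (33427/440)² - 46556 = 1117364329/193600 - 46556 = -7895877271/193600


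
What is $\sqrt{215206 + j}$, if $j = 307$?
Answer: $\sqrt{215513} \approx 464.23$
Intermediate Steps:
$\sqrt{215206 + j} = \sqrt{215206 + 307} = \sqrt{215513}$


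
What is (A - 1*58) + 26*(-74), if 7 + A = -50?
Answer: -2039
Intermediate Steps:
A = -57 (A = -7 - 50 = -57)
(A - 1*58) + 26*(-74) = (-57 - 1*58) + 26*(-74) = (-57 - 58) - 1924 = -115 - 1924 = -2039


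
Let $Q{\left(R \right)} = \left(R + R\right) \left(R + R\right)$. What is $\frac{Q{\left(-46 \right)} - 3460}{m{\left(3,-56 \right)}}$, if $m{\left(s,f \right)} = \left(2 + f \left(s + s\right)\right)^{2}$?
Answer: $\frac{1251}{27889} \approx 0.044856$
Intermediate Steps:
$m{\left(s,f \right)} = \left(2 + 2 f s\right)^{2}$ ($m{\left(s,f \right)} = \left(2 + f 2 s\right)^{2} = \left(2 + 2 f s\right)^{2}$)
$Q{\left(R \right)} = 4 R^{2}$ ($Q{\left(R \right)} = 2 R 2 R = 4 R^{2}$)
$\frac{Q{\left(-46 \right)} - 3460}{m{\left(3,-56 \right)}} = \frac{4 \left(-46\right)^{2} - 3460}{4 \left(1 - 168\right)^{2}} = \frac{4 \cdot 2116 - 3460}{4 \left(1 - 168\right)^{2}} = \frac{8464 - 3460}{4 \left(-167\right)^{2}} = \frac{5004}{4 \cdot 27889} = \frac{5004}{111556} = 5004 \cdot \frac{1}{111556} = \frac{1251}{27889}$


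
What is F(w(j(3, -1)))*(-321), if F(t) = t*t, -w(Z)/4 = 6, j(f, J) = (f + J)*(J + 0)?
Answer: -184896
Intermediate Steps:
j(f, J) = J*(J + f) (j(f, J) = (J + f)*J = J*(J + f))
w(Z) = -24 (w(Z) = -4*6 = -24)
F(t) = t**2
F(w(j(3, -1)))*(-321) = (-24)**2*(-321) = 576*(-321) = -184896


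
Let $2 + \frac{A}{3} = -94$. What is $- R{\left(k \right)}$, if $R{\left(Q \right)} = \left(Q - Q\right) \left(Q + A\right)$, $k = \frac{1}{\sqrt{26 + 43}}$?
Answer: $0$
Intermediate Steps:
$A = -288$ ($A = -6 + 3 \left(-94\right) = -6 - 282 = -288$)
$k = \frac{\sqrt{69}}{69}$ ($k = \frac{1}{\sqrt{69}} = \frac{\sqrt{69}}{69} \approx 0.12039$)
$R{\left(Q \right)} = 0$ ($R{\left(Q \right)} = \left(Q - Q\right) \left(Q - 288\right) = 0 \left(-288 + Q\right) = 0$)
$- R{\left(k \right)} = \left(-1\right) 0 = 0$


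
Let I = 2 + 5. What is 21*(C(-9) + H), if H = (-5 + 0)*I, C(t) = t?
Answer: -924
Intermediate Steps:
I = 7
H = -35 (H = (-5 + 0)*7 = -5*7 = -35)
21*(C(-9) + H) = 21*(-9 - 35) = 21*(-44) = -924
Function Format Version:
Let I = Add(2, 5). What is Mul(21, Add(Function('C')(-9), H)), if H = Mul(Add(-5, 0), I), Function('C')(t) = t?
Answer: -924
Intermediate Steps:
I = 7
H = -35 (H = Mul(Add(-5, 0), 7) = Mul(-5, 7) = -35)
Mul(21, Add(Function('C')(-9), H)) = Mul(21, Add(-9, -35)) = Mul(21, -44) = -924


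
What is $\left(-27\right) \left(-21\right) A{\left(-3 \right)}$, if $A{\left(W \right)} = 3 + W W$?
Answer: $6804$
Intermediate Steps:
$A{\left(W \right)} = 3 + W^{2}$
$\left(-27\right) \left(-21\right) A{\left(-3 \right)} = \left(-27\right) \left(-21\right) \left(3 + \left(-3\right)^{2}\right) = 567 \left(3 + 9\right) = 567 \cdot 12 = 6804$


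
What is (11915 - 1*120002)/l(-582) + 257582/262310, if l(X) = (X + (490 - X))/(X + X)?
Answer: 235730032459/918085 ≈ 2.5676e+5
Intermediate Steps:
l(X) = 245/X (l(X) = 490/((2*X)) = 490*(1/(2*X)) = 245/X)
(11915 - 1*120002)/l(-582) + 257582/262310 = (11915 - 1*120002)/((245/(-582))) + 257582/262310 = (11915 - 120002)/((245*(-1/582))) + 257582*(1/262310) = -108087/(-245/582) + 128791/131155 = -108087*(-582/245) + 128791/131155 = 8986662/35 + 128791/131155 = 235730032459/918085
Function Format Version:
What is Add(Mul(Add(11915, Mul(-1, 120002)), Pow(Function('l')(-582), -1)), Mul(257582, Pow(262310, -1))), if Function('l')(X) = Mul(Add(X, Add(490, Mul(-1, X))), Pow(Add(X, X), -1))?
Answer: Rational(235730032459, 918085) ≈ 2.5676e+5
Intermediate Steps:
Function('l')(X) = Mul(245, Pow(X, -1)) (Function('l')(X) = Mul(490, Pow(Mul(2, X), -1)) = Mul(490, Mul(Rational(1, 2), Pow(X, -1))) = Mul(245, Pow(X, -1)))
Add(Mul(Add(11915, Mul(-1, 120002)), Pow(Function('l')(-582), -1)), Mul(257582, Pow(262310, -1))) = Add(Mul(Add(11915, Mul(-1, 120002)), Pow(Mul(245, Pow(-582, -1)), -1)), Mul(257582, Pow(262310, -1))) = Add(Mul(Add(11915, -120002), Pow(Mul(245, Rational(-1, 582)), -1)), Mul(257582, Rational(1, 262310))) = Add(Mul(-108087, Pow(Rational(-245, 582), -1)), Rational(128791, 131155)) = Add(Mul(-108087, Rational(-582, 245)), Rational(128791, 131155)) = Add(Rational(8986662, 35), Rational(128791, 131155)) = Rational(235730032459, 918085)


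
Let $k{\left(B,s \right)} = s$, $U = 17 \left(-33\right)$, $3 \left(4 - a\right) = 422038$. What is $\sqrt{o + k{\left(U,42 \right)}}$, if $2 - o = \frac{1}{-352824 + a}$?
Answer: $\frac{\sqrt{96442474873670}}{1480498} \approx 6.6332$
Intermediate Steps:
$a = - \frac{422026}{3}$ ($a = 4 - \frac{422038}{3} = - \frac{422026}{3} \approx -1.4068 \cdot 10^{5}$)
$o = \frac{2960999}{1480498}$ ($o = 2 - \frac{1}{-352824 - \frac{422026}{3}} = 2 - \frac{1}{- \frac{1480498}{3}} = 2 - - \frac{3}{1480498} = 2 + \frac{3}{1480498} = \frac{2960999}{1480498} \approx 2.0$)
$U = -561$
$\sqrt{o + k{\left(U,42 \right)}} = \sqrt{\frac{2960999}{1480498} + 42} = \sqrt{\frac{65141915}{1480498}} = \frac{\sqrt{96442474873670}}{1480498}$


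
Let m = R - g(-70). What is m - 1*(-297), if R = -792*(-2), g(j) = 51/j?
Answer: 131721/70 ≈ 1881.7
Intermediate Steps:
R = 1584
m = 110931/70 (m = 1584 - 51/(-70) = 1584 - 51*(-1)/70 = 1584 - 1*(-51/70) = 1584 + 51/70 = 110931/70 ≈ 1584.7)
m - 1*(-297) = 110931/70 - 1*(-297) = 110931/70 + 297 = 131721/70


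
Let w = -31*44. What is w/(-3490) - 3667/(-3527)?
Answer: 8804329/6154615 ≈ 1.4305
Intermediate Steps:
w = -1364
w/(-3490) - 3667/(-3527) = -1364/(-3490) - 3667/(-3527) = -1364*(-1/3490) - 3667*(-1/3527) = 682/1745 + 3667/3527 = 8804329/6154615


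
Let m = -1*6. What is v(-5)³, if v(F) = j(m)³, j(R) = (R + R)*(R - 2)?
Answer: 692533995824480256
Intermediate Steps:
m = -6
j(R) = 2*R*(-2 + R) (j(R) = (2*R)*(-2 + R) = 2*R*(-2 + R))
v(F) = 884736 (v(F) = (2*(-6)*(-2 - 6))³ = (2*(-6)*(-8))³ = 96³ = 884736)
v(-5)³ = 884736³ = 692533995824480256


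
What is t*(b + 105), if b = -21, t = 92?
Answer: 7728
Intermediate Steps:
t*(b + 105) = 92*(-21 + 105) = 92*84 = 7728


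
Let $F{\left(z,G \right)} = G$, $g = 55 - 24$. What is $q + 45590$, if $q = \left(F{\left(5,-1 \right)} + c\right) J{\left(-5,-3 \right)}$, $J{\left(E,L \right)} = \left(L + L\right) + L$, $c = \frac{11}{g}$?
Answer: $\frac{1413470}{31} \approx 45596.0$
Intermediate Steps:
$g = 31$
$c = \frac{11}{31} \approx 0.35484$
$J{\left(E,L \right)} = 3 L$ ($J{\left(E,L \right)} = 2 L + L = 3 L$)
$q = \frac{180}{31}$ ($q = \left(-1 + \frac{11}{31}\right) 3 \left(-3\right) = \left(- \frac{20}{31}\right) \left(-9\right) = \frac{180}{31} \approx 5.8064$)
$q + 45590 = \frac{180}{31} + 45590 = \frac{1413470}{31}$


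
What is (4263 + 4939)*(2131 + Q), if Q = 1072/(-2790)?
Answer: 27350267218/1395 ≈ 1.9606e+7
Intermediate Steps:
Q = -536/1395 (Q = 1072*(-1/2790) = -536/1395 ≈ -0.38423)
(4263 + 4939)*(2131 + Q) = (4263 + 4939)*(2131 - 536/1395) = 9202*(2972209/1395) = 27350267218/1395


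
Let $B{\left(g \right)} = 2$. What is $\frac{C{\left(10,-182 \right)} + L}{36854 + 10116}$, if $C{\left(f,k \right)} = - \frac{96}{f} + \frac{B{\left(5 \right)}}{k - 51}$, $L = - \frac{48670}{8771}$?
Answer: $- \frac{7040142}{21815889025} \approx -0.00032271$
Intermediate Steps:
$L = - \frac{48670}{8771}$ ($L = \left(-48670\right) \frac{1}{8771} = - \frac{48670}{8771} \approx -5.549$)
$C{\left(f,k \right)} = - \frac{96}{f} + \frac{2}{-51 + k}$ ($C{\left(f,k \right)} = - \frac{96}{f} + \frac{2}{k - 51} = - \frac{96}{f} + \frac{2}{-51 + k}$)
$\frac{C{\left(10,-182 \right)} + L}{36854 + 10116} = \frac{\frac{2 \left(2448 + 10 - -8736\right)}{10 \left(-51 - 182\right)} - \frac{48670}{8771}}{36854 + 10116} = \frac{2 \cdot \frac{1}{10} \frac{1}{-233} \left(2448 + 10 + 8736\right) - \frac{48670}{8771}}{46970} = \left(2 \cdot \frac{1}{10} \left(- \frac{1}{233}\right) 11194 - \frac{48670}{8771}\right) \frac{1}{46970} = \left(- \frac{11194}{1165} - \frac{48670}{8771}\right) \frac{1}{46970} = \left(- \frac{154883124}{10218215}\right) \frac{1}{46970} = - \frac{7040142}{21815889025}$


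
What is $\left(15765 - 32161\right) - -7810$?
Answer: $-8586$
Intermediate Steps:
$\left(15765 - 32161\right) - -7810 = -16396 + 7810 = -8586$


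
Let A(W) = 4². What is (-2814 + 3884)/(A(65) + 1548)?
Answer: 535/782 ≈ 0.68414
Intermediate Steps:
A(W) = 16
(-2814 + 3884)/(A(65) + 1548) = (-2814 + 3884)/(16 + 1548) = 1070/1564 = 1070*(1/1564) = 535/782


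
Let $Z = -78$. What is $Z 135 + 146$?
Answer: $-10384$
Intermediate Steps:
$Z 135 + 146 = \left(-78\right) 135 + 146 = -10530 + 146 = -10384$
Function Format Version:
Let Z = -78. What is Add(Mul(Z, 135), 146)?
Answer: -10384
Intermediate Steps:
Add(Mul(Z, 135), 146) = Add(Mul(-78, 135), 146) = Add(-10530, 146) = -10384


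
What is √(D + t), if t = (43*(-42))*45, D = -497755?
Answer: 5*I*√23161 ≈ 760.94*I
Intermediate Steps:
t = -81270 (t = -1806*45 = -81270)
√(D + t) = √(-497755 - 81270) = √(-579025) = 5*I*√23161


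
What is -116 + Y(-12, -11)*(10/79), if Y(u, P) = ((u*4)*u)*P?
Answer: -72524/79 ≈ -918.03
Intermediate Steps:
Y(u, P) = 4*P*u² (Y(u, P) = ((4*u)*u)*P = (4*u²)*P = 4*P*u²)
-116 + Y(-12, -11)*(10/79) = -116 + (4*(-11)*(-12)²)*(10/79) = -116 + (4*(-11)*144)*(10*(1/79)) = -116 - 6336*10/79 = -116 - 63360/79 = -72524/79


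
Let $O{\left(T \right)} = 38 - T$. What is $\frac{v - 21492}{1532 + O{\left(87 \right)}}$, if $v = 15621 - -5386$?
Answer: $- \frac{485}{1483} \approx -0.32704$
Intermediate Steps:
$v = 21007$ ($v = 15621 + 5386 = 21007$)
$\frac{v - 21492}{1532 + O{\left(87 \right)}} = \frac{21007 - 21492}{1532 + \left(38 - 87\right)} = - \frac{485}{1532 + \left(38 - 87\right)} = - \frac{485}{1532 - 49} = - \frac{485}{1483}$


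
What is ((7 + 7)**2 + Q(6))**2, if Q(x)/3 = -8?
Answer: 29584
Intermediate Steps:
Q(x) = -24 (Q(x) = 3*(-8) = -24)
((7 + 7)**2 + Q(6))**2 = ((7 + 7)**2 - 24)**2 = (14**2 - 24)**2 = (196 - 24)**2 = 172**2 = 29584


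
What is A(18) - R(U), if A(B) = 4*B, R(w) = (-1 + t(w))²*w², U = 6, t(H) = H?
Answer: -828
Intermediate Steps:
R(w) = w²*(-1 + w)² (R(w) = (-1 + w)²*w² = w²*(-1 + w)²)
A(18) - R(U) = 4*18 - 6²*(-1 + 6)² = 72 - 36*5² = 72 - 36*25 = 72 - 1*900 = 72 - 900 = -828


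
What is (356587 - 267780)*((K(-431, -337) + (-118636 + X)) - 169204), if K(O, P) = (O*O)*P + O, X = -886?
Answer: -5585126757498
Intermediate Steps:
K(O, P) = O + P*O**2 (K(O, P) = O**2*P + O = P*O**2 + O = O + P*O**2)
(356587 - 267780)*((K(-431, -337) + (-118636 + X)) - 169204) = (356587 - 267780)*((-431*(1 - 431*(-337)) + (-118636 - 886)) - 169204) = 88807*((-431*(1 + 145247) - 119522) - 169204) = 88807*((-431*145248 - 119522) - 169204) = 88807*((-62601888 - 119522) - 169204) = 88807*(-62721410 - 169204) = 88807*(-62890614) = -5585126757498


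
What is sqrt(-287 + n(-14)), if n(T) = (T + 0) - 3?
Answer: 4*I*sqrt(19) ≈ 17.436*I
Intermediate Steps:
n(T) = -3 + T (n(T) = T - 3 = -3 + T)
sqrt(-287 + n(-14)) = sqrt(-287 + (-3 - 14)) = sqrt(-287 - 17) = sqrt(-304) = 4*I*sqrt(19)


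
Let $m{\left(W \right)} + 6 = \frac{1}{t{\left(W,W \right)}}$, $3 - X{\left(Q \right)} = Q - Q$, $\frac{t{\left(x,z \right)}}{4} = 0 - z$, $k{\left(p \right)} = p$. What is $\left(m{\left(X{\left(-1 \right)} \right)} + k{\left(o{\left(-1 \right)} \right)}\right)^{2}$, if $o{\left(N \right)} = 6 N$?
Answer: $\frac{21025}{144} \approx 146.01$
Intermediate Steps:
$t{\left(x,z \right)} = - 4 z$ ($t{\left(x,z \right)} = 4 \left(0 - z\right) = 4 \left(- z\right) = - 4 z$)
$X{\left(Q \right)} = 3$ ($X{\left(Q \right)} = 3 - \left(Q - Q\right) = 3 - 0 = 3 + 0 = 3$)
$m{\left(W \right)} = -6 - \frac{1}{4 W}$ ($m{\left(W \right)} = -6 + \frac{1}{\left(-4\right) W} = -6 - \frac{1}{4 W}$)
$\left(m{\left(X{\left(-1 \right)} \right)} + k{\left(o{\left(-1 \right)} \right)}\right)^{2} = \left(\left(-6 - \frac{1}{4 \cdot 3}\right) + 6 \left(-1\right)\right)^{2} = \left(\left(-6 - \frac{1}{12}\right) - 6\right)^{2} = \left(- \frac{73}{12} - 6\right)^{2} = \left(- \frac{145}{12}\right)^{2} = \frac{21025}{144}$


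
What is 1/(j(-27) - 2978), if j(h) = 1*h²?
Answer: -1/2249 ≈ -0.00044464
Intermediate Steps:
j(h) = h²
1/(j(-27) - 2978) = 1/((-27)² - 2978) = 1/(729 - 2978) = 1/(-2249) = -1/2249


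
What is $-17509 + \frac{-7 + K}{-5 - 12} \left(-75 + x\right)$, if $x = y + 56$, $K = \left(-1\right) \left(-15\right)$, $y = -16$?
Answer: $- \frac{297373}{17} \approx -17493.0$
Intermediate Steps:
$K = 15$
$x = 40$ ($x = -16 + 56 = 40$)
$-17509 + \frac{-7 + K}{-5 - 12} \left(-75 + x\right) = -17509 + \frac{-7 + 15}{-5 - 12} \left(-75 + 40\right) = -17509 + \frac{8}{-17} \left(-35\right) = -17509 + 8 \left(- \frac{1}{17}\right) \left(-35\right) = -17509 - - \frac{280}{17} = -17509 + \frac{280}{17} = - \frac{297373}{17}$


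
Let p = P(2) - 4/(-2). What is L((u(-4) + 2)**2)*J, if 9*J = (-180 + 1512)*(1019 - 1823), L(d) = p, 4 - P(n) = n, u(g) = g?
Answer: -475968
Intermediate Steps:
P(n) = 4 - n
p = 4 (p = (4 - 1*2) - 4/(-2) = (4 - 2) - 4*(-1/2) = 2 + 2 = 4)
L(d) = 4
J = -118992 (J = ((-180 + 1512)*(1019 - 1823))/9 = (1332*(-804))/9 = (1/9)*(-1070928) = -118992)
L((u(-4) + 2)**2)*J = 4*(-118992) = -475968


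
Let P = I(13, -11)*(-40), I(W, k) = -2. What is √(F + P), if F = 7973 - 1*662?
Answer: √7391 ≈ 85.971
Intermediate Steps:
F = 7311 (F = 7973 - 662 = 7311)
P = 80 (P = -2*(-40) = 80)
√(F + P) = √(7311 + 80) = √7391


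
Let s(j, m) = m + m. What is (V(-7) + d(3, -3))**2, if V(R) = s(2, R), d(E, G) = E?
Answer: 121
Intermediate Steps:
s(j, m) = 2*m
V(R) = 2*R
(V(-7) + d(3, -3))**2 = (2*(-7) + 3)**2 = (-14 + 3)**2 = (-11)**2 = 121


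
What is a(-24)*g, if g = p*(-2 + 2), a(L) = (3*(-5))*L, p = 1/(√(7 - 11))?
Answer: 0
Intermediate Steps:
p = -I/2 (p = 1/(√(-4)) = 1/(2*I) = -I/2 ≈ -0.5*I)
a(L) = -15*L
g = 0 (g = (-I/2)*(-2 + 2) = -I/2*0 = 0)
a(-24)*g = -15*(-24)*0 = 360*0 = 0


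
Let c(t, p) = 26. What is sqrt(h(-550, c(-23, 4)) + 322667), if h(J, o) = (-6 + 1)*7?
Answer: 6*sqrt(8962) ≈ 568.01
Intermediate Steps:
h(J, o) = -35 (h(J, o) = -5*7 = -35)
sqrt(h(-550, c(-23, 4)) + 322667) = sqrt(-35 + 322667) = sqrt(322632) = 6*sqrt(8962)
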